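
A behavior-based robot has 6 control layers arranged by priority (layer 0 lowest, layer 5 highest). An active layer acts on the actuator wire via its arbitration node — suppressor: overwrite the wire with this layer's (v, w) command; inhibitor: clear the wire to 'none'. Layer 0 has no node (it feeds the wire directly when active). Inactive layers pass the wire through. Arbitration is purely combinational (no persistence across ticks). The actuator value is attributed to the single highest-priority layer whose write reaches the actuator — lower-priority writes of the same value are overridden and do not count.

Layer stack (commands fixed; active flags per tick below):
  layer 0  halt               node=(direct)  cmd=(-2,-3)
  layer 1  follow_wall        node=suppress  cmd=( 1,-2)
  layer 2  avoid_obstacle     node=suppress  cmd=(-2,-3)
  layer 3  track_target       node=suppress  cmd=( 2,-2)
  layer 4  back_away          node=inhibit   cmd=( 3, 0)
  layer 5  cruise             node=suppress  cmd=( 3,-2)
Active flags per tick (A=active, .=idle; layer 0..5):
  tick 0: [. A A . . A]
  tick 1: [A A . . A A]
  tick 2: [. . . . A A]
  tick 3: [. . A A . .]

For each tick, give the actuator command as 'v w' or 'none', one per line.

tick 0:
  L0 halt: idle → wire = none
  L1 follow_wall: active, suppressor → wire = (1, -2)
  L2 avoid_obstacle: active, suppressor → wire = (-2, -3)
  L3 track_target: idle → wire stays (-2, -3)
  L4 back_away: idle → wire stays (-2, -3)
  L5 cruise: active, suppressor → wire = (3, -2)
  actuator = (3, -2)
tick 1:
  L0 halt: active, feeds wire = (-2, -3)
  L1 follow_wall: active, suppressor → wire = (1, -2)
  L2 avoid_obstacle: idle → wire stays (1, -2)
  L3 track_target: idle → wire stays (1, -2)
  L4 back_away: active, inhibitor → wire = none
  L5 cruise: active, suppressor → wire = (3, -2)
  actuator = (3, -2)
tick 2:
  L0 halt: idle → wire = none
  L1 follow_wall: idle → wire stays none
  L2 avoid_obstacle: idle → wire stays none
  L3 track_target: idle → wire stays none
  L4 back_away: active, inhibitor → wire = none
  L5 cruise: active, suppressor → wire = (3, -2)
  actuator = (3, -2)
tick 3:
  L0 halt: idle → wire = none
  L1 follow_wall: idle → wire stays none
  L2 avoid_obstacle: active, suppressor → wire = (-2, -3)
  L3 track_target: active, suppressor → wire = (2, -2)
  L4 back_away: idle → wire stays (2, -2)
  L5 cruise: idle → wire stays (2, -2)
  actuator = (2, -2)

3 -2
3 -2
3 -2
2 -2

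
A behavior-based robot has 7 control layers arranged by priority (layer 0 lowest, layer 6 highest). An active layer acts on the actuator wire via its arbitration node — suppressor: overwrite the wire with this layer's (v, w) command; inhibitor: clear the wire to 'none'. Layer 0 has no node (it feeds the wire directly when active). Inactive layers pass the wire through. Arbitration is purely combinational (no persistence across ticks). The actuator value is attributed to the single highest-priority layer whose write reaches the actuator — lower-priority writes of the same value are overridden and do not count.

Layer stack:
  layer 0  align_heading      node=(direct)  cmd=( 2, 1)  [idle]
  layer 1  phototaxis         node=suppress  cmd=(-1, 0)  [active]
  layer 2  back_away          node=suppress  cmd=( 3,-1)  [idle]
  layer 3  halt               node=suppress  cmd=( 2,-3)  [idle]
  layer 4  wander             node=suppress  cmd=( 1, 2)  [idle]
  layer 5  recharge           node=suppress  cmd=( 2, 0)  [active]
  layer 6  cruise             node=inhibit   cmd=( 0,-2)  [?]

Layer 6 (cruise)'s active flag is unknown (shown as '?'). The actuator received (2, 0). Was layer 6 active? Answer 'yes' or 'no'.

no

If layer 6 is active=yes:
  actuator would be none
If layer 6 is active=no:
  actuator would be (2, 0)
Observed (2, 0), so layer 6 was idle.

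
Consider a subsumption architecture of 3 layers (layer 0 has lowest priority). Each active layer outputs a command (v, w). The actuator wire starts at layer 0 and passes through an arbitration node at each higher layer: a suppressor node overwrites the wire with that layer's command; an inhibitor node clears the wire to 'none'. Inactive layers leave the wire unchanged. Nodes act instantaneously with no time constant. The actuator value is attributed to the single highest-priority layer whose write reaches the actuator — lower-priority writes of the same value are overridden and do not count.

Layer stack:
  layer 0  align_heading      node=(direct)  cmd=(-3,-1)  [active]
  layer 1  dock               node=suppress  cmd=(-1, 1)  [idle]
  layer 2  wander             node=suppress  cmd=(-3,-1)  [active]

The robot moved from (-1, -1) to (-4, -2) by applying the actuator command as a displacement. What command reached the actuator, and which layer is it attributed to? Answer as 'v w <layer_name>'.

-3 -1 wander

displacement = (-4, -2) − (-1, -1) = (-3, -1)
[0] align_heading on; wire := (-3, -1)
[1] dock off; pass (-3, -1)
[2] wander on (suppress); wire := (-3, -1)
output (-3, -1) — from layer 2 (wander)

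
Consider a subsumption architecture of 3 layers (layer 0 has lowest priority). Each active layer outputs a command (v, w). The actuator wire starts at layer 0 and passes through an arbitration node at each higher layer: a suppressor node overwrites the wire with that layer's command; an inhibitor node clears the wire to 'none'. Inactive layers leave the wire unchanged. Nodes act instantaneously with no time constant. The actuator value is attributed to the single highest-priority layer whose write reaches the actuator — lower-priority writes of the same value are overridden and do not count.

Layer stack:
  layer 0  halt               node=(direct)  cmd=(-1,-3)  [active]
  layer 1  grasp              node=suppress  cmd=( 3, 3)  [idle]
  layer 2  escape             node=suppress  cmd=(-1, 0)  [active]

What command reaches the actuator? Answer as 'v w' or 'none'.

[0] halt on; wire := (-1, -3)
[1] grasp off; pass (-1, -3)
[2] escape on (suppress); wire := (-1, 0)
output (-1, 0)

-1 0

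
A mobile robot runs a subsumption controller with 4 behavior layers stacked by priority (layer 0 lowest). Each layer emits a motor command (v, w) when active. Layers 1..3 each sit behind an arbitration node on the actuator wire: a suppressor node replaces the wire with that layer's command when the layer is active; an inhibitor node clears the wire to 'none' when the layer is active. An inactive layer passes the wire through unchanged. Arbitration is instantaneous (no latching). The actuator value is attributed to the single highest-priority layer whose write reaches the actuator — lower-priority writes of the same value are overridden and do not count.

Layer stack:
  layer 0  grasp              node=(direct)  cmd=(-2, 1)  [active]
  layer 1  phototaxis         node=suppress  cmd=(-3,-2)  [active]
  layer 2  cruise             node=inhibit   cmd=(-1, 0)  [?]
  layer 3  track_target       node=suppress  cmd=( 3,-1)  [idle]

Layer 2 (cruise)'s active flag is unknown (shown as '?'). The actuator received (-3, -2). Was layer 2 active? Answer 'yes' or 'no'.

If layer 2 is active=yes:
  actuator would be none
If layer 2 is active=no:
  actuator would be (-3, -2)
Observed (-3, -2), so layer 2 was idle.

no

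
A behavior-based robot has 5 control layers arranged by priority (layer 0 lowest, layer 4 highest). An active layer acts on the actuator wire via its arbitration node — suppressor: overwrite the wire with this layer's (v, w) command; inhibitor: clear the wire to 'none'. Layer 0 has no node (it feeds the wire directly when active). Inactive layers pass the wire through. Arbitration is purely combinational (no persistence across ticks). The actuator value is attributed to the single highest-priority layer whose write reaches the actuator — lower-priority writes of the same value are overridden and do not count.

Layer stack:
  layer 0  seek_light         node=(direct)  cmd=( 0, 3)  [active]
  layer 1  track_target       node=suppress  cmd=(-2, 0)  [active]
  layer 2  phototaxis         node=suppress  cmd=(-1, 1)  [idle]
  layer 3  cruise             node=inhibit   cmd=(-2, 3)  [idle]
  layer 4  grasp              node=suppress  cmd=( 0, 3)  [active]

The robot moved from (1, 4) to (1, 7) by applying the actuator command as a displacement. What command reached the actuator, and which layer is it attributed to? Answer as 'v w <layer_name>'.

displacement = (1, 7) − (1, 4) = (0, 3)
layer 0 (seek_light) active — direct: (0, 3)
layer 1 (track_target) active — suppresses: (-2, 0)
layer 2 (phototaxis) idle — unchanged: (-2, 0)
layer 3 (cruise) idle — unchanged: (-2, 0)
layer 4 (grasp) active — suppresses: (0, 3)
→ actuator (0, 3) — from layer 4 (grasp)

0 3 grasp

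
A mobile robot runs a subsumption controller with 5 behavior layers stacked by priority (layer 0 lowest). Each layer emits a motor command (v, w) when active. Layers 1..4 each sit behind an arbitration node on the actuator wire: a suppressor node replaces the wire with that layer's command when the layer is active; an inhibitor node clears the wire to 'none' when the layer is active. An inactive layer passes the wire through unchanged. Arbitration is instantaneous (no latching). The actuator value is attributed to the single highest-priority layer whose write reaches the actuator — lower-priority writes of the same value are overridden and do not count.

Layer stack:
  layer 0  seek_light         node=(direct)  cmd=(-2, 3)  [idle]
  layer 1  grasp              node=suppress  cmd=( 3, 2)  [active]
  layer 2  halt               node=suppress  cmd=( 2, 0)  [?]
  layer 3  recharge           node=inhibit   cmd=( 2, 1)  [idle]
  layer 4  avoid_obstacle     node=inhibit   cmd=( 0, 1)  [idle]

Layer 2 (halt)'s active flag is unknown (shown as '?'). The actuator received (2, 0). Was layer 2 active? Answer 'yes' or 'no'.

yes

If layer 2 is active=yes:
  actuator would be (2, 0)
If layer 2 is active=no:
  actuator would be (3, 2)
Observed (2, 0), so layer 2 was active.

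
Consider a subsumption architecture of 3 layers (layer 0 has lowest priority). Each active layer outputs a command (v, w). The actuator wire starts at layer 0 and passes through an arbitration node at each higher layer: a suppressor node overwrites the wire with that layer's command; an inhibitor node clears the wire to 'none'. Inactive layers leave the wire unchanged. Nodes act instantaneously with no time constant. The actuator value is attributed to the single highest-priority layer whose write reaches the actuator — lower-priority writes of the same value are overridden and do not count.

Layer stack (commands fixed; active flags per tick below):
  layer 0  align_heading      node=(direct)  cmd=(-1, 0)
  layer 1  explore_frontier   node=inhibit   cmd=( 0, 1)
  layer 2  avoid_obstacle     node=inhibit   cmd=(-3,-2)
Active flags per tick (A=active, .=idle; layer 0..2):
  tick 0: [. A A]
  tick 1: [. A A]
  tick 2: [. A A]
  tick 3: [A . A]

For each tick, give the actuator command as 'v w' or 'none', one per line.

tick 0:
  L0 align_heading: idle → wire = none
  L1 explore_frontier: active, inhibitor → wire = none
  L2 avoid_obstacle: active, inhibitor → wire = none
  actuator = none
tick 1:
  L0 align_heading: idle → wire = none
  L1 explore_frontier: active, inhibitor → wire = none
  L2 avoid_obstacle: active, inhibitor → wire = none
  actuator = none
tick 2:
  L0 align_heading: idle → wire = none
  L1 explore_frontier: active, inhibitor → wire = none
  L2 avoid_obstacle: active, inhibitor → wire = none
  actuator = none
tick 3:
  L0 align_heading: active, feeds wire = (-1, 0)
  L1 explore_frontier: idle → wire stays (-1, 0)
  L2 avoid_obstacle: active, inhibitor → wire = none
  actuator = none

none
none
none
none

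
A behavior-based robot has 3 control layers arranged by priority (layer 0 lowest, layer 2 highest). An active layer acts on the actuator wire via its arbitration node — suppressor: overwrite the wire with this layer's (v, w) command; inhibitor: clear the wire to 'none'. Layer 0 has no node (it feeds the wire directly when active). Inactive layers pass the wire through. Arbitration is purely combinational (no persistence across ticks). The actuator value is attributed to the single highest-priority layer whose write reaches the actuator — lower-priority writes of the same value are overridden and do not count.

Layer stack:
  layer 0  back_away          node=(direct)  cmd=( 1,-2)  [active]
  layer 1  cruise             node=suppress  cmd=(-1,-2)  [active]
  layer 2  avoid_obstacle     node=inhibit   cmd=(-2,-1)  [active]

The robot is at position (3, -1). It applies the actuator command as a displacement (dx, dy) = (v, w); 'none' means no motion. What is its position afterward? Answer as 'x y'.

3 -1

L0 back_away: active, feeds wire = (1, -2)
L1 cruise: active, suppressor → wire = (-1, -2)
L2 avoid_obstacle: active, inhibitor → wire = none
actuator = none
position: (3, -1) + none = (3, -1)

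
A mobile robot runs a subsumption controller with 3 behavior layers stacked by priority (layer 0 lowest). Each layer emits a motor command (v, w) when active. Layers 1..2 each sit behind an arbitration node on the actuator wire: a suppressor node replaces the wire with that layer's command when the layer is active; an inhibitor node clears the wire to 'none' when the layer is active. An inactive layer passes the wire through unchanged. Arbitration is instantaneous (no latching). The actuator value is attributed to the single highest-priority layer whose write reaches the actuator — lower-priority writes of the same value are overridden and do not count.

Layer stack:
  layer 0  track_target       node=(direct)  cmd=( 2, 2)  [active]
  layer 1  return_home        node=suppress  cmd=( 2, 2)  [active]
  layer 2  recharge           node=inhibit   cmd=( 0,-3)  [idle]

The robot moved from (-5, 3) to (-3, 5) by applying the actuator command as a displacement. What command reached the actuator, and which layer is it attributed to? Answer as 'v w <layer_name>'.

2 2 return_home

displacement = (-3, 5) − (-5, 3) = (2, 2)
L0 track_target: active, feeds wire = (2, 2)
L1 return_home: active, suppressor → wire = (2, 2)
L2 recharge: idle → wire stays (2, 2)
actuator = (2, 2) — from layer 1 (return_home)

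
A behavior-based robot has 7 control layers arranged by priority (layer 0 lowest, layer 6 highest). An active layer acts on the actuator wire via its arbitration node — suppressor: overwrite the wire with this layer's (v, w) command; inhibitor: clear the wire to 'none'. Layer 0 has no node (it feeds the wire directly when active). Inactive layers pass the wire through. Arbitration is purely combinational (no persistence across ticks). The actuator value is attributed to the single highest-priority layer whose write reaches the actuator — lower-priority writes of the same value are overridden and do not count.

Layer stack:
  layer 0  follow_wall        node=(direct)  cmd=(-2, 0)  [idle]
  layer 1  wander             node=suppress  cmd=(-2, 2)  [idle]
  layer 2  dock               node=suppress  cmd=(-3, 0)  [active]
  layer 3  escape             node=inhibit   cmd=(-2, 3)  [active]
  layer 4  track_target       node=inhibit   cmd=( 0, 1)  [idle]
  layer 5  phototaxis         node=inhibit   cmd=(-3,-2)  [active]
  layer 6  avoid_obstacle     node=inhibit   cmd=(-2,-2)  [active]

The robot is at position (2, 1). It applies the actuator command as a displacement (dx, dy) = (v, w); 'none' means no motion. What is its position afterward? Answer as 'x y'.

2 1

[0] follow_wall off; wire := none
[1] wander off; pass none
[2] dock on (suppress); wire := (-3, 0)
[3] escape on (inhibit); wire := none
[4] track_target off; pass none
[5] phototaxis on (inhibit); wire := none
[6] avoid_obstacle on (inhibit); wire := none
output none
position: (2, 1) + none = (2, 1)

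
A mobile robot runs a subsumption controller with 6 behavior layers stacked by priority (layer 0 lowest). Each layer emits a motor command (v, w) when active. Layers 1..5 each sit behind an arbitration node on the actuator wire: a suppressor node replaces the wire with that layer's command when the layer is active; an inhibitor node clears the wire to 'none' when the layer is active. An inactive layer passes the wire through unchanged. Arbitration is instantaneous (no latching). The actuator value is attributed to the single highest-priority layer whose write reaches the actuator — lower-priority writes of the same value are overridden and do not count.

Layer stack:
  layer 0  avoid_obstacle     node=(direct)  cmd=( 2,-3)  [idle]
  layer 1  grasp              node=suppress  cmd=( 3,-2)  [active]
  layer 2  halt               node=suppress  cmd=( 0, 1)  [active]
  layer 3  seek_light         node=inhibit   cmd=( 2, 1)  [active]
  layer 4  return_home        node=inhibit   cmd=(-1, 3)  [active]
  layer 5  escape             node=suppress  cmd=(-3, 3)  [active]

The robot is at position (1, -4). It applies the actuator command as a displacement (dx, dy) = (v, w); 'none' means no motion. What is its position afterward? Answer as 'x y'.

layer 0 (avoid_obstacle) idle — none
layer 1 (grasp) active — suppresses: (3, -2)
layer 2 (halt) active — suppresses: (0, 1)
layer 3 (seek_light) active — inhibits: none
layer 4 (return_home) active — inhibits: none
layer 5 (escape) active — suppresses: (-3, 3)
→ actuator (-3, 3)
position: (1, -4) + (-3, 3) = (-2, -1)

-2 -1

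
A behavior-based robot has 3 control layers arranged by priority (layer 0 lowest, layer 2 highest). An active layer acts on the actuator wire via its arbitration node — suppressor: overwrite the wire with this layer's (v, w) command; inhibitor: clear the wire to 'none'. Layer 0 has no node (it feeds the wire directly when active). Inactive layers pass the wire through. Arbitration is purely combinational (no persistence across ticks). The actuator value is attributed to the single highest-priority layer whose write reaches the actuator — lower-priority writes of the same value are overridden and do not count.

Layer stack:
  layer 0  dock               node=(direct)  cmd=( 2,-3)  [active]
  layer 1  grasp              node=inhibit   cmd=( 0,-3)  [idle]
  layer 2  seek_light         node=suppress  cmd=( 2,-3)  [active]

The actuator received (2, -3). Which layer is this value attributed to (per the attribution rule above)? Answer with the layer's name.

L0 dock: active, feeds wire = (2, -3)
L1 grasp: idle → wire stays (2, -3)
L2 seek_light: active, suppressor → wire = (2, -3)
actuator = (2, -3)
last writer: layer 2 = seek_light

seek_light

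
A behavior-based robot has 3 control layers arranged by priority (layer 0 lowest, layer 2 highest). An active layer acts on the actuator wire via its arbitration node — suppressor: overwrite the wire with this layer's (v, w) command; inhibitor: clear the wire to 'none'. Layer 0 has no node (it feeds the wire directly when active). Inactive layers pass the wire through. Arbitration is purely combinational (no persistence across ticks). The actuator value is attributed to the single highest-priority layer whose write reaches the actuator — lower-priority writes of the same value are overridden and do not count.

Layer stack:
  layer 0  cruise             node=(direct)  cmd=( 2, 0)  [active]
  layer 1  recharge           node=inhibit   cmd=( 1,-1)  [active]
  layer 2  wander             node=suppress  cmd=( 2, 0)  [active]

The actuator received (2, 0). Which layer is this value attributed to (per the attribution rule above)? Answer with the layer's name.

L0 cruise: active, feeds wire = (2, 0)
L1 recharge: active, inhibitor → wire = none
L2 wander: active, suppressor → wire = (2, 0)
actuator = (2, 0)
last writer: layer 2 = wander

wander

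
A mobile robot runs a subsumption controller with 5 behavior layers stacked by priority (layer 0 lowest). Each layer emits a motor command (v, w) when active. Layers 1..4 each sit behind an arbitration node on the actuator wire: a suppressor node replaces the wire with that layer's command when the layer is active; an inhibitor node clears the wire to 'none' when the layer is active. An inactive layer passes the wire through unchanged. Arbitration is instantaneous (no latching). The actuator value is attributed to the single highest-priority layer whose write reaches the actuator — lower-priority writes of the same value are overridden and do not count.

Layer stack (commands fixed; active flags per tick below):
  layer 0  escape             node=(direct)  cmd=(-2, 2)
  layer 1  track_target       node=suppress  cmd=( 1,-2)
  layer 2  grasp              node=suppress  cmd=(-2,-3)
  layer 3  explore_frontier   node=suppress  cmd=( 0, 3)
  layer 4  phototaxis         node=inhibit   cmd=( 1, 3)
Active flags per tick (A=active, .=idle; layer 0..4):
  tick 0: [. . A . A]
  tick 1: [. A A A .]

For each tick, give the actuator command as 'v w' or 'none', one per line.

none
0 3

tick 0:
  layer 0 (escape) idle — none
  layer 1 (track_target) idle — unchanged: none
  layer 2 (grasp) active — suppresses: (-2, -3)
  layer 3 (explore_frontier) idle — unchanged: (-2, -3)
  layer 4 (phototaxis) active — inhibits: none
  → actuator none
tick 1:
  layer 0 (escape) idle — none
  layer 1 (track_target) active — suppresses: (1, -2)
  layer 2 (grasp) active — suppresses: (-2, -3)
  layer 3 (explore_frontier) active — suppresses: (0, 3)
  layer 4 (phototaxis) idle — unchanged: (0, 3)
  → actuator (0, 3)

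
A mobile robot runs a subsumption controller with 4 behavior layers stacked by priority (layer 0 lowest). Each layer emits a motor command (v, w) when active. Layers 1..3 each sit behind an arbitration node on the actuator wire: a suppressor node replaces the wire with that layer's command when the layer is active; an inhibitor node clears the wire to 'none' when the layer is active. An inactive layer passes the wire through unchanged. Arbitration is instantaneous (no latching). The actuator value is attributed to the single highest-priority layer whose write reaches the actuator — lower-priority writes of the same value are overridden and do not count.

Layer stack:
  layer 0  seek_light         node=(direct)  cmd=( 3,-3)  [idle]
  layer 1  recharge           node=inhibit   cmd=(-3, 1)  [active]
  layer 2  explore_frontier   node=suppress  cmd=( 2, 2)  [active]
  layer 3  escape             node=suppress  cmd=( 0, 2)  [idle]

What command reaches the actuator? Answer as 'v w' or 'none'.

layer 0 (seek_light) idle — none
layer 1 (recharge) active — inhibits: none
layer 2 (explore_frontier) active — suppresses: (2, 2)
layer 3 (escape) idle — unchanged: (2, 2)
→ actuator (2, 2)

2 2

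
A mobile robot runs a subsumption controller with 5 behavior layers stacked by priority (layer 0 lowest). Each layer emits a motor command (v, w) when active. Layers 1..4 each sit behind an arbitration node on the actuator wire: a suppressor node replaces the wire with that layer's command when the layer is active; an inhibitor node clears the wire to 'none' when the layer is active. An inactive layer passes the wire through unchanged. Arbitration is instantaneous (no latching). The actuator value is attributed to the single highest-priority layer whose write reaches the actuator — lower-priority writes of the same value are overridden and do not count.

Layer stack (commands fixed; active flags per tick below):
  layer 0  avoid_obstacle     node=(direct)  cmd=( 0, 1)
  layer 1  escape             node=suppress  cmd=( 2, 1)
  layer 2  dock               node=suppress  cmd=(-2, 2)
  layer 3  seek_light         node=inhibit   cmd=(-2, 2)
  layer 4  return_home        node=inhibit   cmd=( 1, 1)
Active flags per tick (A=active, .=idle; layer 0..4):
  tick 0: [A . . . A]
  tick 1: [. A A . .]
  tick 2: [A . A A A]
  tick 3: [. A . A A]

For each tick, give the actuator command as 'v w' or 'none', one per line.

tick 0:
  [0] avoid_obstacle on; wire := (0, 1)
  [1] escape off; pass (0, 1)
  [2] dock off; pass (0, 1)
  [3] seek_light off; pass (0, 1)
  [4] return_home on (inhibit); wire := none
  output none
tick 1:
  [0] avoid_obstacle off; wire := none
  [1] escape on (suppress); wire := (2, 1)
  [2] dock on (suppress); wire := (-2, 2)
  [3] seek_light off; pass (-2, 2)
  [4] return_home off; pass (-2, 2)
  output (-2, 2)
tick 2:
  [0] avoid_obstacle on; wire := (0, 1)
  [1] escape off; pass (0, 1)
  [2] dock on (suppress); wire := (-2, 2)
  [3] seek_light on (inhibit); wire := none
  [4] return_home on (inhibit); wire := none
  output none
tick 3:
  [0] avoid_obstacle off; wire := none
  [1] escape on (suppress); wire := (2, 1)
  [2] dock off; pass (2, 1)
  [3] seek_light on (inhibit); wire := none
  [4] return_home on (inhibit); wire := none
  output none

none
-2 2
none
none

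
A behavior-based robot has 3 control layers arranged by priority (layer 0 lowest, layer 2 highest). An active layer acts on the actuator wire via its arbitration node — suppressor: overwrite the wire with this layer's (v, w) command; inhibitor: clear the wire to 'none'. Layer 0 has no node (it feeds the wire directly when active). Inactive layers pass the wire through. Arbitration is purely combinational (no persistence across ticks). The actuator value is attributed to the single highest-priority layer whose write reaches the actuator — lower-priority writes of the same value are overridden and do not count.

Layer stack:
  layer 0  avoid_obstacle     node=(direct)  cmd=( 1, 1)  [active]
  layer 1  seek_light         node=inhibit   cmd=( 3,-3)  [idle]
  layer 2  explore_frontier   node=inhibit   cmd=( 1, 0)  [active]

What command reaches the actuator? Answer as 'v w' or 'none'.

layer 0 (avoid_obstacle) active — direct: (1, 1)
layer 1 (seek_light) idle — unchanged: (1, 1)
layer 2 (explore_frontier) active — inhibits: none
→ actuator none

none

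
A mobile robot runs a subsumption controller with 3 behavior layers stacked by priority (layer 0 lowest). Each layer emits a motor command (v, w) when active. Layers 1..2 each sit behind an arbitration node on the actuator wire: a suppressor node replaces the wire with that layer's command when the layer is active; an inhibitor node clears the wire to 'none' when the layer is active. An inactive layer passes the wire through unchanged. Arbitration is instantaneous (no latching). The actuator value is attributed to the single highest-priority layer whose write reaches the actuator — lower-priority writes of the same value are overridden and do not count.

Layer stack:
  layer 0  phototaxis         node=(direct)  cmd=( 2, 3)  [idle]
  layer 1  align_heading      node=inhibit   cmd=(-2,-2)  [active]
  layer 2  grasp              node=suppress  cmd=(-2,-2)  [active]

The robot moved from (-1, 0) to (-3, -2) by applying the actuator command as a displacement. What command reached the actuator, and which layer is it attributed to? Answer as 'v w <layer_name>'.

-2 -2 grasp

displacement = (-3, -2) − (-1, 0) = (-2, -2)
[0] phototaxis off; wire := none
[1] align_heading on (inhibit); wire := none
[2] grasp on (suppress); wire := (-2, -2)
output (-2, -2) — from layer 2 (grasp)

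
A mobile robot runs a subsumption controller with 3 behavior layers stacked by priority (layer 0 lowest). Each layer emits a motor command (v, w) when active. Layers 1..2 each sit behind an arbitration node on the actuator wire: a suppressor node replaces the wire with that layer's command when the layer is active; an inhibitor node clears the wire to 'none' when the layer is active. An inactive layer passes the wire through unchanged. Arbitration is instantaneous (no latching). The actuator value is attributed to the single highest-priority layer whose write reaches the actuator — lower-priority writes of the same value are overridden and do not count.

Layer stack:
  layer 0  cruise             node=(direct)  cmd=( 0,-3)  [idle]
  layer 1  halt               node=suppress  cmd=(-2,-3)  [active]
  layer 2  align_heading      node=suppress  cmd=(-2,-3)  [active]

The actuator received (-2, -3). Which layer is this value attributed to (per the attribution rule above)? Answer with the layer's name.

layer 0 (cruise) idle — none
layer 1 (halt) active — suppresses: (-2, -3)
layer 2 (align_heading) active — suppresses: (-2, -3)
→ actuator (-2, -3)
last writer: layer 2 = align_heading

align_heading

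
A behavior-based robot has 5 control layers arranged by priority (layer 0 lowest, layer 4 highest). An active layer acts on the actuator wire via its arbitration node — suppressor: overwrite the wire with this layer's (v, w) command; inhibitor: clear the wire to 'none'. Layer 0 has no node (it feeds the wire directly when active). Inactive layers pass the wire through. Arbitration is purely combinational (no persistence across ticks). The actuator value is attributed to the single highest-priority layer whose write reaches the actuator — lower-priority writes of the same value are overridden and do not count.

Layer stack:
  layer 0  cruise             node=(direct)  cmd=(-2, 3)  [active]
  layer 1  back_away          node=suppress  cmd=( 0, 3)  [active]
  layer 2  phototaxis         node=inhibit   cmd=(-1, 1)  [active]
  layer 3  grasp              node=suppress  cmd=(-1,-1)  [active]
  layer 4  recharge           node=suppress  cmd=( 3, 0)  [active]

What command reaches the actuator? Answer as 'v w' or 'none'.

[0] cruise on; wire := (-2, 3)
[1] back_away on (suppress); wire := (0, 3)
[2] phototaxis on (inhibit); wire := none
[3] grasp on (suppress); wire := (-1, -1)
[4] recharge on (suppress); wire := (3, 0)
output (3, 0)

3 0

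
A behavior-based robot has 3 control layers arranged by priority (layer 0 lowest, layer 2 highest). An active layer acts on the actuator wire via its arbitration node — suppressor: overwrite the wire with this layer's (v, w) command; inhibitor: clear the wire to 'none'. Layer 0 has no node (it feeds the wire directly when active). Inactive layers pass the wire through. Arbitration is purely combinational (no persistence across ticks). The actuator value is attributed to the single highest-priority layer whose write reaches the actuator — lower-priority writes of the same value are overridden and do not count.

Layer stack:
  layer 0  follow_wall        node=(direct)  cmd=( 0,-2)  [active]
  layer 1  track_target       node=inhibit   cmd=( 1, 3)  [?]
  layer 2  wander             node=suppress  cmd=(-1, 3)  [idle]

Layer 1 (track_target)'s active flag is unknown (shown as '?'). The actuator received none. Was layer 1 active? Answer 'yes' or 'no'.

If layer 1 is active=yes:
  actuator would be none
If layer 1 is active=no:
  actuator would be (0, -2)
Observed none, so layer 1 was active.

yes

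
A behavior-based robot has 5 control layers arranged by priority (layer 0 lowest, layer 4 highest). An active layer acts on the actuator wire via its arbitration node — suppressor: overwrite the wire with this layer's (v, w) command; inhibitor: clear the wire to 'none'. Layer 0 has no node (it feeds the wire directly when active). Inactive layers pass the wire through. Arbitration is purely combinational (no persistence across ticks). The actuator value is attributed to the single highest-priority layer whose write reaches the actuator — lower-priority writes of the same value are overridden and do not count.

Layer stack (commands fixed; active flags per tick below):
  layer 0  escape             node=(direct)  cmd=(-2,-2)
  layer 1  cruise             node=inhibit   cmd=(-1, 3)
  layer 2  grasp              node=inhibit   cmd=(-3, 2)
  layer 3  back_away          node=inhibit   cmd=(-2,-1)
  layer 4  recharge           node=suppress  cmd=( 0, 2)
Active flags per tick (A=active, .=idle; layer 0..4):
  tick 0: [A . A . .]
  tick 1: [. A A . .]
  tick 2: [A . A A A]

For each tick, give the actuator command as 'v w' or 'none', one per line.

none
none
0 2

tick 0:
  [0] escape on; wire := (-2, -2)
  [1] cruise off; pass (-2, -2)
  [2] grasp on (inhibit); wire := none
  [3] back_away off; pass none
  [4] recharge off; pass none
  output none
tick 1:
  [0] escape off; wire := none
  [1] cruise on (inhibit); wire := none
  [2] grasp on (inhibit); wire := none
  [3] back_away off; pass none
  [4] recharge off; pass none
  output none
tick 2:
  [0] escape on; wire := (-2, -2)
  [1] cruise off; pass (-2, -2)
  [2] grasp on (inhibit); wire := none
  [3] back_away on (inhibit); wire := none
  [4] recharge on (suppress); wire := (0, 2)
  output (0, 2)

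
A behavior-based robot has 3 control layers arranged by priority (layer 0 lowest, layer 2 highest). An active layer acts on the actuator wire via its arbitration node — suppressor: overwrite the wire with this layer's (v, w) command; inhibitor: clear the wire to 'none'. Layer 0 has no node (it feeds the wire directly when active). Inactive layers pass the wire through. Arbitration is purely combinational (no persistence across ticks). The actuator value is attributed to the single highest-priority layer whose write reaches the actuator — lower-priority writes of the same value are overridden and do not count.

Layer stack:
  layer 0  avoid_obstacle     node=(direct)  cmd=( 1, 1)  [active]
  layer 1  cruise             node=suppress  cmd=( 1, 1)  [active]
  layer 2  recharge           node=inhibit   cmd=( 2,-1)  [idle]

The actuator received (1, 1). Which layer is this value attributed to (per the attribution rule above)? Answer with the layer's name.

cruise

L0 avoid_obstacle: active, feeds wire = (1, 1)
L1 cruise: active, suppressor → wire = (1, 1)
L2 recharge: idle → wire stays (1, 1)
actuator = (1, 1)
last writer: layer 1 = cruise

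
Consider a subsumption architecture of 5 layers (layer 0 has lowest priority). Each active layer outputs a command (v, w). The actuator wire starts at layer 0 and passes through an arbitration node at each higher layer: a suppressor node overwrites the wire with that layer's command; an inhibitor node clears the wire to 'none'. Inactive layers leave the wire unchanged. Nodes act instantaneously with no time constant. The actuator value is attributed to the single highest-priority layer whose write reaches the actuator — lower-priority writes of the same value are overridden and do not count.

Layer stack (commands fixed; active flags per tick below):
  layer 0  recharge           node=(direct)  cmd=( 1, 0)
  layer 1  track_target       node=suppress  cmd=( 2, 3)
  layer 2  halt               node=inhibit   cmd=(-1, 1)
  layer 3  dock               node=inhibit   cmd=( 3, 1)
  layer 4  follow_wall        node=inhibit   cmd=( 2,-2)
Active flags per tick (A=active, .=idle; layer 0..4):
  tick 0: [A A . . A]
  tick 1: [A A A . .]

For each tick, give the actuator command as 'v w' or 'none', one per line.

none
none

tick 0:
  layer 0 (recharge) active — direct: (1, 0)
  layer 1 (track_target) active — suppresses: (2, 3)
  layer 2 (halt) idle — unchanged: (2, 3)
  layer 3 (dock) idle — unchanged: (2, 3)
  layer 4 (follow_wall) active — inhibits: none
  → actuator none
tick 1:
  layer 0 (recharge) active — direct: (1, 0)
  layer 1 (track_target) active — suppresses: (2, 3)
  layer 2 (halt) active — inhibits: none
  layer 3 (dock) idle — unchanged: none
  layer 4 (follow_wall) idle — unchanged: none
  → actuator none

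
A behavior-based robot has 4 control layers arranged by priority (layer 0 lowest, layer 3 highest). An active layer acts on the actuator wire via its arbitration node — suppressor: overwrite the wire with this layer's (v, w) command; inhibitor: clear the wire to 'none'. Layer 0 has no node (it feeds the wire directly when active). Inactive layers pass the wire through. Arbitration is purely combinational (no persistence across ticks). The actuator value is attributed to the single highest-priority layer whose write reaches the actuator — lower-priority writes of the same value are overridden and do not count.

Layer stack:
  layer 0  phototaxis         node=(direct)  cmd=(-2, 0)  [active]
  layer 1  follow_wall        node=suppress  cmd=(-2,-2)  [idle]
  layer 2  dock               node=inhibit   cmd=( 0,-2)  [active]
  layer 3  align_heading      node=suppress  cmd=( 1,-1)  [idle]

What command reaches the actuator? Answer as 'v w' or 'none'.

L0 phototaxis: active, feeds wire = (-2, 0)
L1 follow_wall: idle → wire stays (-2, 0)
L2 dock: active, inhibitor → wire = none
L3 align_heading: idle → wire stays none
actuator = none

none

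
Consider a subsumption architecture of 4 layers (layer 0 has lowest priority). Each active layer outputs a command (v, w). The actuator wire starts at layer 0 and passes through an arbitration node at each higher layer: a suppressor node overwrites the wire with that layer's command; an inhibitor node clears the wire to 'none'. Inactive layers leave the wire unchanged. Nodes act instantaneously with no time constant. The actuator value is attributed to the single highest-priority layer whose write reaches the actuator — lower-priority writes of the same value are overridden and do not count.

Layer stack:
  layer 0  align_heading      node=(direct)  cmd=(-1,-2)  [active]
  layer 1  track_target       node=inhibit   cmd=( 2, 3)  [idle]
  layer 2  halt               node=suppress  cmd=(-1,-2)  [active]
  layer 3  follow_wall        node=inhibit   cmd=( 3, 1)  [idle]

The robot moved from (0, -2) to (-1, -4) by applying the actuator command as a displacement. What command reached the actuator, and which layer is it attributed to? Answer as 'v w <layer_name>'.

-1 -2 halt

displacement = (-1, -4) − (0, -2) = (-1, -2)
[0] align_heading on; wire := (-1, -2)
[1] track_target off; pass (-1, -2)
[2] halt on (suppress); wire := (-1, -2)
[3] follow_wall off; pass (-1, -2)
output (-1, -2) — from layer 2 (halt)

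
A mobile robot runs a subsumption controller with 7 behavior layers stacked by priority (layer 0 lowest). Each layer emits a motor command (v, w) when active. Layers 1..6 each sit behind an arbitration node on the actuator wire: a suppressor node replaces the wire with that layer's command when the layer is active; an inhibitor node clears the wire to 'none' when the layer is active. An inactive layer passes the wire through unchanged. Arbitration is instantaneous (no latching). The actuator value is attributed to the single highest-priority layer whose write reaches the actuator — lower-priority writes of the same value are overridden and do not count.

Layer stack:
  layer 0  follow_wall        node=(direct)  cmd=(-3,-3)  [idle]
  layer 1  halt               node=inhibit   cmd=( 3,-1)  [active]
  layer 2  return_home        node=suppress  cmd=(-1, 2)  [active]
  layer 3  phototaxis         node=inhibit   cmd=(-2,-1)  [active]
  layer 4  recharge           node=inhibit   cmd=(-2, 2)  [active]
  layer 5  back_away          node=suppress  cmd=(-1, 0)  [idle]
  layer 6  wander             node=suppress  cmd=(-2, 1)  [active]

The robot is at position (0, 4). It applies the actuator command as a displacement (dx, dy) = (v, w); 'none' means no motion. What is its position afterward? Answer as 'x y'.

-2 5

[0] follow_wall off; wire := none
[1] halt on (inhibit); wire := none
[2] return_home on (suppress); wire := (-1, 2)
[3] phototaxis on (inhibit); wire := none
[4] recharge on (inhibit); wire := none
[5] back_away off; pass none
[6] wander on (suppress); wire := (-2, 1)
output (-2, 1)
position: (0, 4) + (-2, 1) = (-2, 5)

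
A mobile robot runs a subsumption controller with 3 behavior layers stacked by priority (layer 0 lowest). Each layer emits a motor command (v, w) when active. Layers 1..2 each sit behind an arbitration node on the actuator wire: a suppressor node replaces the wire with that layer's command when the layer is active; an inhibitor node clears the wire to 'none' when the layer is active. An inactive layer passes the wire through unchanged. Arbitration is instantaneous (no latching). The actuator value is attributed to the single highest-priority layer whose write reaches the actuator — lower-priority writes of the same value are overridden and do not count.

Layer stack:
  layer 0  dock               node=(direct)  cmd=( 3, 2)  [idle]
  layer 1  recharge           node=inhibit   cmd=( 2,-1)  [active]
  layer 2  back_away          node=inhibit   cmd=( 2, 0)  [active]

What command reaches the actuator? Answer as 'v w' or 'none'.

none

[0] dock off; wire := none
[1] recharge on (inhibit); wire := none
[2] back_away on (inhibit); wire := none
output none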